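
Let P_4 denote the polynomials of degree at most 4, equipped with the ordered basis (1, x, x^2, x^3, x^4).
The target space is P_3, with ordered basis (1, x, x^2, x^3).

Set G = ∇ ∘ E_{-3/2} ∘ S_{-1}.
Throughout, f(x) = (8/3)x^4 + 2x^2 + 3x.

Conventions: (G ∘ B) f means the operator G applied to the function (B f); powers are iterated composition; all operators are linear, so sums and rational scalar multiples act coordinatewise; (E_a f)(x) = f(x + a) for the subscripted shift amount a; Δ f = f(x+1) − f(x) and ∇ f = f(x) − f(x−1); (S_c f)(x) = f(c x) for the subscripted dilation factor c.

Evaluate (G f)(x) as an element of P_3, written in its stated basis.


S_{-1} f = (8/3)x^4 + 2x^2 - 3x
E_{-3/2} S_{-1} f = (8/3)x^4 - 16x^3 + 38x^2 - 45x + 45/2
∇ E_{-3/2} S_{-1} f = (32/3)x^3 - 64x^2 + (404/3)x - 305/3

the result is g(x) = (32/3)x^3 - 64x^2 + (404/3)x - 305/3


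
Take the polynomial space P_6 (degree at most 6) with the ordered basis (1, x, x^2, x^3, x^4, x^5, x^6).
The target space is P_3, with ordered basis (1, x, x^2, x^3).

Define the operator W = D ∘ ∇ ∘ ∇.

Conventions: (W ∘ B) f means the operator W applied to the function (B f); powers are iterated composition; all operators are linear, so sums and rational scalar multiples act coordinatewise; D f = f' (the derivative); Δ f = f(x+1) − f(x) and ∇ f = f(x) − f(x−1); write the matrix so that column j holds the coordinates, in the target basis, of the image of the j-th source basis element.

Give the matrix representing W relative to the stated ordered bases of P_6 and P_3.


the matrix is [[0, 0, 0, 6, -24, 70, -180]; [0, 0, 0, 0, 24, -120, 420]; [0, 0, 0, 0, 0, 60, -360]; [0, 0, 0, 0, 0, 0, 120]] (rows listed top to bottom)

image of 1: 0
image of x: 0
image of x^2: 0
image of x^3: 6
image of x^4: 24x - 24
image of x^5: 60x^2 - 120x + 70
image of x^6: 120x^3 - 360x^2 + 420x - 180
each image's coordinates form column j of the matrix


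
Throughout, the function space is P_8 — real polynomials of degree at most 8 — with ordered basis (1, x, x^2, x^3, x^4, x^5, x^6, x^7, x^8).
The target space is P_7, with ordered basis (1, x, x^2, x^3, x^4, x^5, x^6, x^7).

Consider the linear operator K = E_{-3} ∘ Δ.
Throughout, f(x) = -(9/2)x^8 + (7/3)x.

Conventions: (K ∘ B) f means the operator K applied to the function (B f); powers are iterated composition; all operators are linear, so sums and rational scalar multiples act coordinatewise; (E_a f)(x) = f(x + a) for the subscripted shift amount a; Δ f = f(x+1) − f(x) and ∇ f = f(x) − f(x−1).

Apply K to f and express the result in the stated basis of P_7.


Δ f = -36x^7 - 126x^6 - 252x^5 - 315x^4 - 252x^3 - 126x^2 - 36x - 13/6
E_{-3} Δ f = -36x^7 + 630x^6 - 4788x^5 + 20475x^4 - 53172x^3 + 83790x^2 - 74124x + 170249/6

g(x) = -36x^7 + 630x^6 - 4788x^5 + 20475x^4 - 53172x^3 + 83790x^2 - 74124x + 170249/6


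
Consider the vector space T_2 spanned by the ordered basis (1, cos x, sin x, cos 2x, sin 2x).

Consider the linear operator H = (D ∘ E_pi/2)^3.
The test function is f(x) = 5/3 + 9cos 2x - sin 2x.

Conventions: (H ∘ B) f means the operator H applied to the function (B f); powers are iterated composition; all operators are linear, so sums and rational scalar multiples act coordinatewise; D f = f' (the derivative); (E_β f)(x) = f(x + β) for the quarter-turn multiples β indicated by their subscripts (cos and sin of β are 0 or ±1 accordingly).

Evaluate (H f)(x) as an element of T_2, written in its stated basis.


the image equals g(x) = -8cos 2x - 72sin 2x

E_pi/2 f = 5/3 - 9cos 2x + sin 2x
D E_pi/2 f = 2cos 2x + 18sin 2x
E_pi/2 (D ∘ E_pi/2) f = -2cos 2x - 18sin 2x
D E_pi/2 (D ∘ E_pi/2) f = -36cos 2x + 4sin 2x
E_pi/2 (D ∘ E_pi/2) (D ∘ E_pi/2) f = 36cos 2x - 4sin 2x
D E_pi/2 (D ∘ E_pi/2) (D ∘ E_pi/2) f = -8cos 2x - 72sin 2x


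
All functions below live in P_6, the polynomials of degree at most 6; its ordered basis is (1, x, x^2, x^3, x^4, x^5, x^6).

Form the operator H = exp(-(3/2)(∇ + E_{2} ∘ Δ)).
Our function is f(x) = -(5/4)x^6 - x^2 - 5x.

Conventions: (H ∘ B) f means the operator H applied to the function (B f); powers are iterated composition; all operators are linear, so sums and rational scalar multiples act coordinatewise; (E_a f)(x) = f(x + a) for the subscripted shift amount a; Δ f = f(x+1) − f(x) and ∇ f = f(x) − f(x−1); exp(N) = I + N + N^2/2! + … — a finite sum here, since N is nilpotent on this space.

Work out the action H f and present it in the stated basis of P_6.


g(x) = -(5/4)x^6 + (45/2)x^5 - (225/4)x^4 + 75x^3 - (9679/4)x^2 + (317/2)x + 10113/4

order-1 term: (45/2)x^5 + (225/2)x^4 + 750x^3 + 1800x^2 + 2391x + 1266
order-2 term: -(675/4)x^4 - 1350x^3 - 8775x^2 - 24300x - 29214
order-3 term: 675x^3 + 6075x^2 + 32400x + 60750
order-4 term: -(6075/4)x^2 - 12150x - 38475
order-5 term: (3645/2)x + 18225/2
order-6 term: -3645/4
the series for exp(-(3/2)(∇ + E_{2} ∘ Δ)) f terminates at order 6
exp(-(3/2)(∇ + E_{2} ∘ Δ)) f = -(5/4)x^6 + (45/2)x^5 - (225/4)x^4 + 75x^3 - (9679/4)x^2 + (317/2)x + 10113/4


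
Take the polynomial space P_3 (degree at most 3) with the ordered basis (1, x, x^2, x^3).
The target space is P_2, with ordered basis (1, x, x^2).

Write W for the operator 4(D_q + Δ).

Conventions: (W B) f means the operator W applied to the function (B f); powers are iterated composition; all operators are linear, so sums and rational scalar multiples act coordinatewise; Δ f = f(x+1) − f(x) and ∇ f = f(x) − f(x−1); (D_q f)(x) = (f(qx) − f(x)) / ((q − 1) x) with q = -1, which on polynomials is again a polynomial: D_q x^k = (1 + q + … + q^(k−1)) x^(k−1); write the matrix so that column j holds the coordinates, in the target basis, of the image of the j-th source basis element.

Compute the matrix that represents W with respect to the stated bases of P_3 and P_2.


the matrix is [[0, 8, 4, 4]; [0, 0, 8, 12]; [0, 0, 0, 16]] (rows listed top to bottom)

image of 1: 0
image of x: 8
image of x^2: 8x + 4
image of x^3: 16x^2 + 12x + 4
each image's coordinates form column j of the matrix


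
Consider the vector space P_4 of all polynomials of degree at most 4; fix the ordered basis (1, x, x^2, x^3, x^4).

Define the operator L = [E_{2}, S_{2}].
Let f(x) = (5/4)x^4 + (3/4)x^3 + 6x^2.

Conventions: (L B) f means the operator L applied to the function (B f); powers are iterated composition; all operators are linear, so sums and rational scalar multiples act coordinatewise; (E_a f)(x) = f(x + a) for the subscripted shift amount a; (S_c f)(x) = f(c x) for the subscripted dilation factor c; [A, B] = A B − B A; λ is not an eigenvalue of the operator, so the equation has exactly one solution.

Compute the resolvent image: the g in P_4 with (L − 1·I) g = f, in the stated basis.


the image equals g(x) = -(5/4)x^4 - (323/4)x^3 - 2304x^2 - 24806x - 82082

write g with unknown coordinates in the stated basis and equate coefficients in (L − 1·I) g = f
solving from the highest basis element down gives g = -(5/4)x^4 - (323/4)x^3 - 2304x^2 - 24806x - 82082
check: L g = -80x^3 - 2298x^2 - 24806x - 82082
so L g − 1·g = (5/4)x^4 + (3/4)x^3 + 6x^2 = f ✓


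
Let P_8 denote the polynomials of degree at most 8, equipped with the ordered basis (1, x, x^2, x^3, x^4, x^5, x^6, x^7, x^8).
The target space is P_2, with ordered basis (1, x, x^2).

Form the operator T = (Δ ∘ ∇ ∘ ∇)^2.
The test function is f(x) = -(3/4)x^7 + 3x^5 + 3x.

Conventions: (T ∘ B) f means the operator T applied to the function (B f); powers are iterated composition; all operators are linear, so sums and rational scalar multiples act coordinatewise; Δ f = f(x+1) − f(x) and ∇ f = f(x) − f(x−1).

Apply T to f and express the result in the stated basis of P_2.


∇ f = -(21/4)x^6 + (63/4)x^5 - (45/4)x^4 - (15/4)x^3 + (57/4)x^2 - (39/4)x + 21/4
∇ ∇ f = -(63/2)x^5 + (315/2)x^4 - (615/2)x^3 + (585/2)x^2 - (231/2)x + 9/2
Δ ∇ ∇ f = -(315/2)x^4 + 315x^3 - (585/2)x^2 + 135x - 9/2
∇ (Δ ∘ ∇ ∘ ∇) f = -630x^3 + 1890x^2 - 2160x + 900
∇ ∇ (Δ ∘ ∇ ∘ ∇) f = -1890x^2 + 5670x - 4680
Δ ∇ ∇ (Δ ∘ ∇ ∘ ∇) f = -3780x + 3780

the result is g(x) = -3780x + 3780


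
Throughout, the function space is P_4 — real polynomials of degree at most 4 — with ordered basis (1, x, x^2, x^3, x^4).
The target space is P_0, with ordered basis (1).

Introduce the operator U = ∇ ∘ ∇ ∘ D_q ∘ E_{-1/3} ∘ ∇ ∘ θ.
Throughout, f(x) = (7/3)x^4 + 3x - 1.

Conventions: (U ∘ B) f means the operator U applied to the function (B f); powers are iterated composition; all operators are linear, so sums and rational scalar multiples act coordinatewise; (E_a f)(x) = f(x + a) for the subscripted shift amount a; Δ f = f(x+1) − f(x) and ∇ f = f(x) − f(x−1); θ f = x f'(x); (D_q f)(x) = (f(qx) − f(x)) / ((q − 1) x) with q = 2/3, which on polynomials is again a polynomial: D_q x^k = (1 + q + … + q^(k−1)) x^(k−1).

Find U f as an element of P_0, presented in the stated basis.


θ f = (28/3)x^4 + 3x
∇ θ f = (112/3)x^3 - 56x^2 + (112/3)x - 19/3
E_{-1/3} ∇ θ f = (112/3)x^3 - (280/3)x^2 + (784/9)x - 2137/81
D_q E_{-1/3} ∇ θ f = (2128/27)x^2 - (1400/9)x + 784/9
∇ (D_q ∘ E_{-1/3} ∘ ∇) θ f = (4256/27)x - 6328/27
∇ ∇ (D_q ∘ E_{-1/3} ∘ ∇) θ f = 4256/27

g(x) = 4256/27


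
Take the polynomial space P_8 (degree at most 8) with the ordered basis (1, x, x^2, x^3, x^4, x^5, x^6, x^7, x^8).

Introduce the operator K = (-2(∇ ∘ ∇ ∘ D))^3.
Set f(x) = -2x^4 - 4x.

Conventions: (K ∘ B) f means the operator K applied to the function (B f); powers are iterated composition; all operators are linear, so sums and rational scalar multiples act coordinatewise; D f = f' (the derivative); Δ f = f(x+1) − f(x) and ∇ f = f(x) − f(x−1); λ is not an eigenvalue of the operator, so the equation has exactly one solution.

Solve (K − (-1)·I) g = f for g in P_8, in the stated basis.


write g with unknown coordinates in the stated basis and equate coefficients in (K − (-1)·I) g = f
solving from the highest basis element down gives g = -2x^4 - 4x
check: K g = 0
so K g − (-1)·g = -2x^4 - 4x = f ✓

g(x) = -2x^4 - 4x


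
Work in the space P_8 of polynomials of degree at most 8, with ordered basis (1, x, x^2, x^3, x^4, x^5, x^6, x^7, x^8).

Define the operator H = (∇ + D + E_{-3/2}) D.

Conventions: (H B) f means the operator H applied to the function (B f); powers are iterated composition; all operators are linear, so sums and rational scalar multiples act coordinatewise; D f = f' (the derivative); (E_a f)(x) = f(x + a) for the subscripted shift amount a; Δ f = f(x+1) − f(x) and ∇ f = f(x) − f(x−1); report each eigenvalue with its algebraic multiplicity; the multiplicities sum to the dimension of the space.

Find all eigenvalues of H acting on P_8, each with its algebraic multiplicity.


λ = 0 (multiplicity 9)

image of 1: 0
image of x: 1
image of x^2: 2x + 1
image of x^3: 3x^2 + 3x + 15/4
image of x^4: 4x^3 + 6x^2 + 15x - 19/2
image of x^5: 5x^4 + 10x^3 + (75/2)x^2 - (95/2)x + 325/16
image of x^6: 6x^5 + 15x^4 + 75x^3 - (285/2)x^2 + (975/8)x - 633/16
image of x^7: 7x^6 + 21x^5 + (525/4)x^4 - (665/2)x^3 + (6825/16)x^2 - (4431/16)x + 4655/64
image of x^8: 8x^7 + 28x^6 + 210x^5 - 665x^4 + (2275/2)x^3 - (4431/4)x^2 + (4655/8)x - 2059/16
the matrix is upper triangular; its diagonal is (0, 0, 0, 0, 0, 0, 0, 0, 0)
for a triangular matrix the eigenvalues are the diagonal entries, with algebraic multiplicity their repetition count


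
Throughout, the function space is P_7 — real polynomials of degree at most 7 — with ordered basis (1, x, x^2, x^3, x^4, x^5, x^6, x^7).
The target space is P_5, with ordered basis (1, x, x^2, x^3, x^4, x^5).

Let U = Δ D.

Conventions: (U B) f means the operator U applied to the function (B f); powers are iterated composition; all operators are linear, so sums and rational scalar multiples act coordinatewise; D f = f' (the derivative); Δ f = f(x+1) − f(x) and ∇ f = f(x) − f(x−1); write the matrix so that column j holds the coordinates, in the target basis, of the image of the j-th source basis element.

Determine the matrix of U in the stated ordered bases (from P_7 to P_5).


the matrix is [[0, 0, 2, 3, 4, 5, 6, 7]; [0, 0, 0, 6, 12, 20, 30, 42]; [0, 0, 0, 0, 12, 30, 60, 105]; [0, 0, 0, 0, 0, 20, 60, 140]; [0, 0, 0, 0, 0, 0, 30, 105]; [0, 0, 0, 0, 0, 0, 0, 42]] (rows listed top to bottom)

image of 1: 0
image of x: 0
image of x^2: 2
image of x^3: 6x + 3
image of x^4: 12x^2 + 12x + 4
image of x^5: 20x^3 + 30x^2 + 20x + 5
image of x^6: 30x^4 + 60x^3 + 60x^2 + 30x + 6
image of x^7: 42x^5 + 105x^4 + 140x^3 + 105x^2 + 42x + 7
each image's coordinates form column j of the matrix


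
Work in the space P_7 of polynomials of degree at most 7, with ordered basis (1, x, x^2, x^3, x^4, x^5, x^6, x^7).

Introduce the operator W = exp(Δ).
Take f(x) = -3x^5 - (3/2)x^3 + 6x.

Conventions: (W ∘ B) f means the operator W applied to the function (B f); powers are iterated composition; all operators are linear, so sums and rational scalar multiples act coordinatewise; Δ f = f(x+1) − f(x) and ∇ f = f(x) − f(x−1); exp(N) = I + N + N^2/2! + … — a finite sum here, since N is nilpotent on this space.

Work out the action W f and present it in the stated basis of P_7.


order-1 term: -15x^4 - 30x^3 - (69/2)x^2 - (39/2)x + 3/2
order-2 term: -30x^3 - 90x^2 - (219/2)x - 99/2
order-3 term: -30x^2 - 90x - 153/2
order-4 term: -15x - 30
order-5 term: -3
the series for exp(Δ) f terminates at order 5
exp(Δ) f = -3x^5 - 15x^4 - (123/2)x^3 - (309/2)x^2 - 228x - 315/2

g(x) = -3x^5 - 15x^4 - (123/2)x^3 - (309/2)x^2 - 228x - 315/2


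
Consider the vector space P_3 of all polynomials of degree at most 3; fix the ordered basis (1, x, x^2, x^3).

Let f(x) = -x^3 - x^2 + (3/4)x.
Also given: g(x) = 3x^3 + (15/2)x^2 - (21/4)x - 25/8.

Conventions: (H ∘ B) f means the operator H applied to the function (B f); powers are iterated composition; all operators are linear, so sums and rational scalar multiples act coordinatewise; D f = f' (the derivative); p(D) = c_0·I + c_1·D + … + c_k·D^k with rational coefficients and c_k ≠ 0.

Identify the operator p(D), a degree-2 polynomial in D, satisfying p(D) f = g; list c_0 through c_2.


D^0 f = -x^3 - x^2 + (3/4)x
D^1 f = -3x^2 - 2x + 3/4
D^2 f = -6x - 2
matching coefficients of g against c_0 f + c_1 Df + … from the top degree down determines the c_i
solution: c_0 = -3, c_1 = -3/2, c_2 = 1

p(D) = -3·I − (3/2)·D + D^2, i.e. c_0 = -3, c_1 = -3/2, c_2 = 1


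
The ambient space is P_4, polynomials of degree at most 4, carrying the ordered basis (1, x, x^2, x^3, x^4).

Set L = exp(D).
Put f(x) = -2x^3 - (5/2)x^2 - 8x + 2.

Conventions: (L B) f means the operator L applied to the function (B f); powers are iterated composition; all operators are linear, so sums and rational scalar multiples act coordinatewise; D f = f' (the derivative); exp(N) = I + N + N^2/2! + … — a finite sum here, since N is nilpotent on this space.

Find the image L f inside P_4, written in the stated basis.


the image equals g(x) = -2x^3 - (17/2)x^2 - 19x - 21/2

order-1 term: -6x^2 - 5x - 8
order-2 term: -6x - 5/2
order-3 term: -2
the series for exp(D) f terminates at order 3
exp(D) f = -2x^3 - (17/2)x^2 - 19x - 21/2


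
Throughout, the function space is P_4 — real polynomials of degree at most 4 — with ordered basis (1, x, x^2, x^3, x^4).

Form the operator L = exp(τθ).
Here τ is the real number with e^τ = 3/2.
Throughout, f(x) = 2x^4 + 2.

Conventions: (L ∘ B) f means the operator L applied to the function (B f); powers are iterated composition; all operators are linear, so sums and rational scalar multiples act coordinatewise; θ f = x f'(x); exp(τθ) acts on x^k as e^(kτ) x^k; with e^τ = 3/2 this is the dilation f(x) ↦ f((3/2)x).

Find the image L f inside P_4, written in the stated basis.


exp(τθ) x^k = e^(kτ) x^k; with e^τ = 3/2 this sends x^k to (3/2)^k x^k
x^4 ↦ 81/16 x^4
applying this coordinatewise to f: exp(τθ) f = (81/8)x^4 + 2

g(x) = (81/8)x^4 + 2


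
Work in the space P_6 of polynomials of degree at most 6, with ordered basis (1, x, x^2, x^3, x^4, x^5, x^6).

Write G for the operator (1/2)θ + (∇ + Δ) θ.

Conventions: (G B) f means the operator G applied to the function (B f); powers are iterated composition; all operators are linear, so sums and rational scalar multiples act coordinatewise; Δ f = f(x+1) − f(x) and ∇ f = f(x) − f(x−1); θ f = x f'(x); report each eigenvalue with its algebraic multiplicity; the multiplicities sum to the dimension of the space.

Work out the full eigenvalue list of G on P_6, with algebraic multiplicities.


image of 1: 0
image of x: (1/2)x + 2
image of x^2: x^2 + 8x
image of x^3: (3/2)x^3 + 18x^2 + 6
image of x^4: 2x^4 + 32x^3 + 32x
image of x^5: (5/2)x^5 + 50x^4 + 100x^2 + 10
image of x^6: 3x^6 + 72x^5 + 240x^3 + 72x
the matrix is upper triangular; its diagonal is (0, 1/2, 1, 3/2, 2, 5/2, 3)
for a triangular matrix the eigenvalues are the diagonal entries, with algebraic multiplicity their repetition count

λ = 0 (multiplicity 1), λ = 1/2 (multiplicity 1), λ = 1 (multiplicity 1), λ = 3/2 (multiplicity 1), λ = 2 (multiplicity 1), λ = 5/2 (multiplicity 1), λ = 3 (multiplicity 1)


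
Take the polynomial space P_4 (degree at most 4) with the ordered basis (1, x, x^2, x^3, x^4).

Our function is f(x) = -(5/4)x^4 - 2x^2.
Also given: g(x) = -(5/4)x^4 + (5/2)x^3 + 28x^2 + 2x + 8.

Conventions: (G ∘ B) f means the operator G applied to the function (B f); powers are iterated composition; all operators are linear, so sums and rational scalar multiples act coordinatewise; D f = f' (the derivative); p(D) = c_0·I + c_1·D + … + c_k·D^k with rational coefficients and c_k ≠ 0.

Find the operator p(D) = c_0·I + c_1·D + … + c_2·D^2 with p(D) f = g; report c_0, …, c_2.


D^0 f = -(5/4)x^4 - 2x^2
D^1 f = -5x^3 - 4x
D^2 f = -15x^2 - 4
matching coefficients of g against c_0 f + c_1 Df + … from the top degree down determines the c_i
solution: c_0 = 1, c_1 = -1/2, c_2 = -2

c_0 = 1, c_1 = -1/2, c_2 = -2


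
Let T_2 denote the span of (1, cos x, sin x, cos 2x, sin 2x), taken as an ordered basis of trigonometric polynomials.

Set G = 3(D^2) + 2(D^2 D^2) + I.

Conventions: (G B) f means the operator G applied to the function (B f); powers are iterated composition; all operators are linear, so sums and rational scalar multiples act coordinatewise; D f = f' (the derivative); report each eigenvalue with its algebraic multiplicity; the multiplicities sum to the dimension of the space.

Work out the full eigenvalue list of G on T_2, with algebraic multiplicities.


image of 1: 1
image of cos x: 0
image of sin x: 0
image of cos 2x: 21cos 2x
image of sin 2x: 21sin 2x
the matrix is diagonal; its diagonal is (1, 0, 0, 21, 21)
for a triangular matrix the eigenvalues are the diagonal entries, with algebraic multiplicity their repetition count

λ = 0 (multiplicity 2), λ = 1 (multiplicity 1), λ = 21 (multiplicity 2)


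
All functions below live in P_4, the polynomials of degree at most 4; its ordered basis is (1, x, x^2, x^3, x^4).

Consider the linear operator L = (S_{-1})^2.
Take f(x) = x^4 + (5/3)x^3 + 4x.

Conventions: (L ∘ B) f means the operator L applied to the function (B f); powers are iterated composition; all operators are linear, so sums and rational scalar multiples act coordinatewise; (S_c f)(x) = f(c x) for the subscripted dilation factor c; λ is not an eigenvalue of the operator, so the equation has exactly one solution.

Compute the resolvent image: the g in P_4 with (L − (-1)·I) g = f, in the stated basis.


the image equals g(x) = (1/2)x^4 + (5/6)x^3 + 2x

write g with unknown coordinates in the stated basis and equate coefficients in (L − (-1)·I) g = f
solving from the highest basis element down gives g = (1/2)x^4 + (5/6)x^3 + 2x
check: L g = (1/2)x^4 + (5/6)x^3 + 2x
so L g − (-1)·g = x^4 + (5/3)x^3 + 4x = f ✓


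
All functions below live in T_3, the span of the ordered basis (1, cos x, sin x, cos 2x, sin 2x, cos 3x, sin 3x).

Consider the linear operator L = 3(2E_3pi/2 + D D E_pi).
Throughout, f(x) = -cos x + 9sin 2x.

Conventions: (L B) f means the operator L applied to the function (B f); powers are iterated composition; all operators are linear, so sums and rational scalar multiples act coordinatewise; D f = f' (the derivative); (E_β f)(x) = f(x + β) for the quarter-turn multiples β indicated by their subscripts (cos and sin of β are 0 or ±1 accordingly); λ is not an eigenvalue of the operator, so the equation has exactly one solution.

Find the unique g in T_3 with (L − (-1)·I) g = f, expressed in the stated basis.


write g with unknown coordinates in the stated basis and equate coefficients in (L − (-1)·I) g = f
solving from the highest basis element down gives g = -(1/13)cos x + (3/26)sin x - (9/17)sin 2x
check: L g = -(12/13)cos x - (3/26)sin x + (162/17)sin 2x
so L g − (-1)·g = -cos x + 9sin 2x = f ✓

the image equals g(x) = -(1/13)cos x + (3/26)sin x - (9/17)sin 2x


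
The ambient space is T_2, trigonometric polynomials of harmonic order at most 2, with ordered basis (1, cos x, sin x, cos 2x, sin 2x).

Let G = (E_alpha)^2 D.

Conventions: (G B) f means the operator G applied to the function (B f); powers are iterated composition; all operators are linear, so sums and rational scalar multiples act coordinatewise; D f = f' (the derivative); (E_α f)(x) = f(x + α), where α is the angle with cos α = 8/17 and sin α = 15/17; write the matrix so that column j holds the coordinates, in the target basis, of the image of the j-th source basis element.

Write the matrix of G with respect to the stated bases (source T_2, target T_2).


the matrix is [[0, 0, 0, 0, 0]; [0, -240/289, -161/289, 0, 0]; [0, 161/289, -240/289, 0, 0]; [0, 0, 0, 154560/83521, -63358/83521]; [0, 0, 0, 63358/83521, 154560/83521]] (rows listed top to bottom)

image of 1: 0
image of cos x: -(240/289)cos x + (161/289)sin x
image of sin x: -(161/289)cos x - (240/289)sin x
image of cos 2x: (154560/83521)cos 2x + (63358/83521)sin 2x
image of sin 2x: -(63358/83521)cos 2x + (154560/83521)sin 2x
each image's coordinates form column j of the matrix


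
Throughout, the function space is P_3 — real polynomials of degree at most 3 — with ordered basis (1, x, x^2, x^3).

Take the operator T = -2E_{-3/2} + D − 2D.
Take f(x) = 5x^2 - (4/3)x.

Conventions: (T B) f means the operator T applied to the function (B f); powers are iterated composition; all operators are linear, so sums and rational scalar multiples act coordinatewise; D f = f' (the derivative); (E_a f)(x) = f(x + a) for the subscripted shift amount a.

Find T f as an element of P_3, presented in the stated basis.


the image equals g(x) = -10x^2 + (68/3)x - 151/6

E_{-3/2} f = 5x^2 - (49/3)x + 53/4
(-2E_{-3/2}) f = -10x^2 + (98/3)x - 53/2
D f = 10x - 4/3
D f = 10x - 4/3
(-2D) f = -20x + 8/3
(-2E_{-3/2} + D − 2D) f = -10x^2 + (68/3)x - 151/6


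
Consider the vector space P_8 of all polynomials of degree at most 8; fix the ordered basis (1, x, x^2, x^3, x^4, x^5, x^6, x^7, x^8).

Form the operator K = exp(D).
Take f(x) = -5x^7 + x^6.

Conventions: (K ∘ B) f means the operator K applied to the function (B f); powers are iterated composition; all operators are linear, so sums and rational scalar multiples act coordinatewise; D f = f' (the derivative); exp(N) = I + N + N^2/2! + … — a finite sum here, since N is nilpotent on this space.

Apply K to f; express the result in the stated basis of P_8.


the result is g(x) = -5x^7 - 34x^6 - 99x^5 - 160x^4 - 155x^3 - 90x^2 - 29x - 4

order-1 term: -35x^6 + 6x^5
order-2 term: -105x^5 + 15x^4
order-3 term: -175x^4 + 20x^3
order-4 term: -175x^3 + 15x^2
order-5 term: -105x^2 + 6x
order-6 term: -35x + 1
order-7 term: -5
the series for exp(D) f terminates at order 7
exp(D) f = -5x^7 - 34x^6 - 99x^5 - 160x^4 - 155x^3 - 90x^2 - 29x - 4


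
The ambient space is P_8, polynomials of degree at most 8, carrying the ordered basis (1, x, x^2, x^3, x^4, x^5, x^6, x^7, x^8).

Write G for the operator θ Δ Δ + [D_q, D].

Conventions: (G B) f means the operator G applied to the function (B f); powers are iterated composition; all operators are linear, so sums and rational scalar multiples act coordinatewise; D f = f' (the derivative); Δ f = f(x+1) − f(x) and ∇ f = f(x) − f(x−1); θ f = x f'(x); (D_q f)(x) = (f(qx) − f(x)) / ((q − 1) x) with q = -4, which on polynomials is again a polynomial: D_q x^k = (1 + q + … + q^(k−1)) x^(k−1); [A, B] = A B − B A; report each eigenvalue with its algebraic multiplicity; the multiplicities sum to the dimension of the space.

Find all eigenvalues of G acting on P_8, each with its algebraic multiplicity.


image of 1: 0
image of x: 0
image of x^2: 5
image of x^3: -29x
image of x^4: 229x^2 + 24x
image of x^5: -1015x^3 + 120x^2 + 70x
image of x^6: 5445x^4 + 360x^3 + 420x^2 + 180x
image of x^7: -25185x^5 + 840x^4 + 1470x^3 + 1260x^2 + 434x
image of x^8: 118301x^6 + 1680x^5 + 3920x^4 + 5040x^3 + 3472x^2 + 1008x
the matrix is upper triangular; its diagonal is (0, 0, 0, 0, 0, 0, 0, 0, 0)
for a triangular matrix the eigenvalues are the diagonal entries, with algebraic multiplicity their repetition count

λ = 0 (multiplicity 9)


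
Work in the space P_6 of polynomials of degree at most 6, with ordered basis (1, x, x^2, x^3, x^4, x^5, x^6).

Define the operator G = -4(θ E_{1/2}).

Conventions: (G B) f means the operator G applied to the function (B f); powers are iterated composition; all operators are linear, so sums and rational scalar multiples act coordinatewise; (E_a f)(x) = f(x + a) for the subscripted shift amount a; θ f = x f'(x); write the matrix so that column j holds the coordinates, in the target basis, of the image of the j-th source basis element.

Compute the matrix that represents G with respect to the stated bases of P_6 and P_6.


the matrix is [[0, 0, 0, 0, 0, 0, 0]; [0, -4, -4, -3, -2, -5/4, -3/4]; [0, 0, -8, -12, -12, -10, -15/2]; [0, 0, 0, -12, -24, -30, -30]; [0, 0, 0, 0, -16, -40, -60]; [0, 0, 0, 0, 0, -20, -60]; [0, 0, 0, 0, 0, 0, -24]] (rows listed top to bottom)

image of 1: 0
image of x: -4x
image of x^2: -8x^2 - 4x
image of x^3: -12x^3 - 12x^2 - 3x
image of x^4: -16x^4 - 24x^3 - 12x^2 - 2x
image of x^5: -20x^5 - 40x^4 - 30x^3 - 10x^2 - (5/4)x
image of x^6: -24x^6 - 60x^5 - 60x^4 - 30x^3 - (15/2)x^2 - (3/4)x
each image's coordinates form column j of the matrix


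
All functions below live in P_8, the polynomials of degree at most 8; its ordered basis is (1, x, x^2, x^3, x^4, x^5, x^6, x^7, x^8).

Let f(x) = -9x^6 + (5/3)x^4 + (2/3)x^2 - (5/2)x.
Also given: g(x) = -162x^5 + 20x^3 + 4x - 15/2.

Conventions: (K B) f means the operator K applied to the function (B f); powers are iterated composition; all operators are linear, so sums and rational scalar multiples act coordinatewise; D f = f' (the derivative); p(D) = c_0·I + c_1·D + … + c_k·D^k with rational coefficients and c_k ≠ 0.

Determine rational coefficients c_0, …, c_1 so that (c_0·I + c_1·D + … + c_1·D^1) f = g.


D^0 f = -9x^6 + (5/3)x^4 + (2/3)x^2 - (5/2)x
D^1 f = -54x^5 + (20/3)x^3 + (4/3)x - 5/2
matching coefficients of g against c_0 f + c_1 Df + … from the top degree down determines the c_i
solution: c_0 = 0, c_1 = 3

p(D) = 3·D, i.e. c_0 = 0, c_1 = 3


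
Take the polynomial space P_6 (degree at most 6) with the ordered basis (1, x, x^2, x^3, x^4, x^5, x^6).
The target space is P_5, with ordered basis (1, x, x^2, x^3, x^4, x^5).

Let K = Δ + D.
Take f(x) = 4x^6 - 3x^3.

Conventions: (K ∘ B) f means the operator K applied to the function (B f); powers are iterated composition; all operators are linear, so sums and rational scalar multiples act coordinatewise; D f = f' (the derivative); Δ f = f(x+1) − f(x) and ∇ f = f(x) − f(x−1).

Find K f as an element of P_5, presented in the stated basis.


Δ f = 24x^5 + 60x^4 + 80x^3 + 51x^2 + 15x + 1
D f = 24x^5 - 9x^2
(Δ + D) f = 48x^5 + 60x^4 + 80x^3 + 42x^2 + 15x + 1

the result is g(x) = 48x^5 + 60x^4 + 80x^3 + 42x^2 + 15x + 1


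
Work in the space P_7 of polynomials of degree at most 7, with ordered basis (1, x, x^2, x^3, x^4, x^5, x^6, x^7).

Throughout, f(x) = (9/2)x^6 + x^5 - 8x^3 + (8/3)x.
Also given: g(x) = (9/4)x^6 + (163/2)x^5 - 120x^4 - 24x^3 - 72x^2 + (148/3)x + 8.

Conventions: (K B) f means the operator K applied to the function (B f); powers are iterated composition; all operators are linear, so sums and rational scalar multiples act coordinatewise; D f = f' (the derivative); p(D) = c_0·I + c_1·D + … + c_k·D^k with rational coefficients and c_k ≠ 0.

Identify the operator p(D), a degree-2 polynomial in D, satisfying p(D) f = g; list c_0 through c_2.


c_0 = 1/2, c_1 = 3, c_2 = -1

D^0 f = (9/2)x^6 + x^5 - 8x^3 + (8/3)x
D^1 f = 27x^5 + 5x^4 - 24x^2 + 8/3
D^2 f = 135x^4 + 20x^3 - 48x
matching coefficients of g against c_0 f + c_1 Df + … from the top degree down determines the c_i
solution: c_0 = 1/2, c_1 = 3, c_2 = -1


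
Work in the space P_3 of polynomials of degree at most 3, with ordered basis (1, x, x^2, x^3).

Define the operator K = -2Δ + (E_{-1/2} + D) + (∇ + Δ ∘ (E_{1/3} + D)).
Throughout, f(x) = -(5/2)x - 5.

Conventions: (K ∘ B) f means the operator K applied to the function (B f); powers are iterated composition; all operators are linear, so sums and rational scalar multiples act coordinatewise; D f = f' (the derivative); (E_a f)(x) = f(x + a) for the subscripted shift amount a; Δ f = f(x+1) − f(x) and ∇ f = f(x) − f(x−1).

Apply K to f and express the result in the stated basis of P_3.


Δ f = -5/2
(-2Δ) f = 5
E_{-1/2} f = -(5/2)x - 15/4
D f = -5/2
(E_{-1/2} + D) f = -(5/2)x - 25/4
∇ f = -5/2
E_{1/3} f = -(5/2)x - 35/6
D f = -5/2
(E_{1/3} + D) f = -(5/2)x - 25/3
Δ (E_{1/3} + D) f = -5/2
(∇ + Δ ∘ (E_{1/3} + D)) f = -5
(-2Δ + (E_{-1/2} + D) + (∇ + Δ ∘ (E_{1/3} + D))) f = -(5/2)x - 25/4

g(x) = -(5/2)x - 25/4


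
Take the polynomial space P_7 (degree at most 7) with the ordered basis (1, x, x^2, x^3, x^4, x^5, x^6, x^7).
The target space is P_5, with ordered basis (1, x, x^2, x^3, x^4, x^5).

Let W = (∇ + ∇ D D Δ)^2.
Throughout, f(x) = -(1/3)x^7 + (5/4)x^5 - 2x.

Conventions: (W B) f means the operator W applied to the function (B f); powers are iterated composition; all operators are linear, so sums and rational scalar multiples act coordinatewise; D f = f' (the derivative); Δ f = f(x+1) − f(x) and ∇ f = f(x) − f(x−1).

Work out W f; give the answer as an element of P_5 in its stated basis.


∇ f = -(7/3)x^6 + 7x^5 - (65/12)x^4 - (5/6)x^3 + (11/2)x^2 - (47/12)x - 13/12
Δ f = -(7/3)x^6 - 7x^5 - (65/12)x^4 + (5/6)x^3 + (11/2)x^2 + (47/12)x - 13/12
D Δ f = -14x^5 - 35x^4 - (65/3)x^3 + (5/2)x^2 + 11x + 47/12
D D Δ f = -70x^4 - 140x^3 - 65x^2 + 5x + 11
∇ (D D Δ) f = -280x^3 + 10x
(∇ + ∇ D D Δ) f = -(7/3)x^6 + 7x^5 - (65/12)x^4 - (1685/6)x^3 + (11/2)x^2 + (73/12)x - 13/12
∇ (∇ + ∇ D D Δ) f = -14x^5 + 70x^4 - (415/3)x^3 - 705x^2 + (4697/6)x - 531/2
Δ (∇ + ∇ D D Δ) f = -14x^5 + (5/3)x^3 - 840x^2 - (4993/6)x - 270
D Δ (∇ + ∇ D D Δ) f = -70x^4 + 5x^2 - 1680x - 4993/6
D D Δ (∇ + ∇ D D Δ) f = -280x^3 + 10x - 1680
∇ (D D Δ) (∇ + ∇ D D Δ) f = -840x^2 + 840x - 270
(∇ + ∇ D D Δ) (∇ + ∇ D D Δ) f = -14x^5 + 70x^4 - (415/3)x^3 - 1545x^2 + (9737/6)x - 1071/2

the result is g(x) = -14x^5 + 70x^4 - (415/3)x^3 - 1545x^2 + (9737/6)x - 1071/2


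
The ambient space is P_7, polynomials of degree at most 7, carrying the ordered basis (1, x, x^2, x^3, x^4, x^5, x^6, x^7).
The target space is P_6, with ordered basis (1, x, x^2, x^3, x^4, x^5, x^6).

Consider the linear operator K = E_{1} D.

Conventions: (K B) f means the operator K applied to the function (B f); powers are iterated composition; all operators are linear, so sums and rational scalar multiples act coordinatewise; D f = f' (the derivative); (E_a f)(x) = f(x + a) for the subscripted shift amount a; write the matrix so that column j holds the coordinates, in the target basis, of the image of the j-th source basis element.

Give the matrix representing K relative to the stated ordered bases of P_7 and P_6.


image of 1: 0
image of x: 1
image of x^2: 2x + 2
image of x^3: 3x^2 + 6x + 3
image of x^4: 4x^3 + 12x^2 + 12x + 4
image of x^5: 5x^4 + 20x^3 + 30x^2 + 20x + 5
image of x^6: 6x^5 + 30x^4 + 60x^3 + 60x^2 + 30x + 6
image of x^7: 7x^6 + 42x^5 + 105x^4 + 140x^3 + 105x^2 + 42x + 7
each image's coordinates form column j of the matrix

the matrix is [[0, 1, 2, 3, 4, 5, 6, 7]; [0, 0, 2, 6, 12, 20, 30, 42]; [0, 0, 0, 3, 12, 30, 60, 105]; [0, 0, 0, 0, 4, 20, 60, 140]; [0, 0, 0, 0, 0, 5, 30, 105]; [0, 0, 0, 0, 0, 0, 6, 42]; [0, 0, 0, 0, 0, 0, 0, 7]] (rows listed top to bottom)


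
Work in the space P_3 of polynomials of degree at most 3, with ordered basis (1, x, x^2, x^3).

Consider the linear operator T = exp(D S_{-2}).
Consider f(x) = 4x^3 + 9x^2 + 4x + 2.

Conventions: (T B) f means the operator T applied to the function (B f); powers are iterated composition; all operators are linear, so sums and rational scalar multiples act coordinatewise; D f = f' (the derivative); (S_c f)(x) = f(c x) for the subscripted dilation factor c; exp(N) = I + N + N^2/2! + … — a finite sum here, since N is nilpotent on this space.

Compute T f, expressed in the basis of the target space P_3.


order-1 term: -96x^2 + 72x - 8
order-2 term: -384x - 72
order-3 term: 256
the series for exp(D S_{-2}) f terminates at order 3
exp(D S_{-2}) f = 4x^3 - 87x^2 - 308x + 178

the result is g(x) = 4x^3 - 87x^2 - 308x + 178


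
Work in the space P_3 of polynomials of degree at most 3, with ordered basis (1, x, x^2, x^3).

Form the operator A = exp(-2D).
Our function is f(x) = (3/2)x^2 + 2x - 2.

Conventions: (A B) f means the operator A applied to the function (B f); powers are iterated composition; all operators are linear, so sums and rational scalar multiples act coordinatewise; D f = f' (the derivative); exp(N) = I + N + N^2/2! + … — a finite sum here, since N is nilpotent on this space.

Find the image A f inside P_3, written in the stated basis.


order-1 term: -6x - 4
order-2 term: 6
the series for exp(-2D) f terminates at order 2
exp(-2D) f = (3/2)x^2 - 4x

the image equals g(x) = (3/2)x^2 - 4x


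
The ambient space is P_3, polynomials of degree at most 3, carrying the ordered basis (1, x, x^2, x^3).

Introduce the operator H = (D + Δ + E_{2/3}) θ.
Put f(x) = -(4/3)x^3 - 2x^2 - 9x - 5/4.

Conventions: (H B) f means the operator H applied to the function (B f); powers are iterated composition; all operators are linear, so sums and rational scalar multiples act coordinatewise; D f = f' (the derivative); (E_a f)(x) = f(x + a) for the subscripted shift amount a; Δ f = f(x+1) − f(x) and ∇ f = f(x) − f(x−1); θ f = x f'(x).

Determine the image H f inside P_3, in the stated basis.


θ f = -4x^3 - 4x^2 - 9x
D θ f = -12x^2 - 8x - 9
Δ θ f = -12x^2 - 20x - 17
E_{2/3} θ f = -4x^3 - 12x^2 - (59/3)x - 242/27
(D + Δ + E_{2/3}) θ f = -4x^3 - 36x^2 - (143/3)x - 944/27

the image equals g(x) = -4x^3 - 36x^2 - (143/3)x - 944/27


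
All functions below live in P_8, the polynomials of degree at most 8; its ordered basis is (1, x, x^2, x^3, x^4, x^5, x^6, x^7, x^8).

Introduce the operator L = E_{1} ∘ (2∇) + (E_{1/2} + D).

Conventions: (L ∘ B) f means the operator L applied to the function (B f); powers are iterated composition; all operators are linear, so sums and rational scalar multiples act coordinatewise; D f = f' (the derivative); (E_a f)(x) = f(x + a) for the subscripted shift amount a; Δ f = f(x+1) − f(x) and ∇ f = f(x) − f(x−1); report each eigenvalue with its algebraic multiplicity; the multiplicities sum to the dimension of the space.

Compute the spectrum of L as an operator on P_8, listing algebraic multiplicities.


image of 1: 1
image of x: x + 7/2
image of x^2: x^2 + 7x + 9/4
image of x^3: x^3 + (21/2)x^2 + (27/4)x + 17/8
image of x^4: x^4 + 14x^3 + (27/2)x^2 + (17/2)x + 33/16
image of x^5: x^5 + (35/2)x^4 + (45/2)x^3 + (85/4)x^2 + (165/16)x + 65/32
image of x^6: x^6 + 21x^5 + (135/4)x^4 + (85/2)x^3 + (495/16)x^2 + (195/16)x + 129/64
image of x^7: x^7 + (49/2)x^6 + (189/4)x^5 + (595/8)x^4 + (1155/16)x^3 + (1365/32)x^2 + (903/64)x + 257/128
image of x^8: x^8 + 28x^7 + 63x^6 + 119x^5 + (1155/8)x^4 + (455/4)x^3 + (903/16)x^2 + (257/16)x + 513/256
the matrix is upper triangular; its diagonal is (1, 1, 1, 1, 1, 1, 1, 1, 1)
for a triangular matrix the eigenvalues are the diagonal entries, with algebraic multiplicity their repetition count

λ = 1 (multiplicity 9)


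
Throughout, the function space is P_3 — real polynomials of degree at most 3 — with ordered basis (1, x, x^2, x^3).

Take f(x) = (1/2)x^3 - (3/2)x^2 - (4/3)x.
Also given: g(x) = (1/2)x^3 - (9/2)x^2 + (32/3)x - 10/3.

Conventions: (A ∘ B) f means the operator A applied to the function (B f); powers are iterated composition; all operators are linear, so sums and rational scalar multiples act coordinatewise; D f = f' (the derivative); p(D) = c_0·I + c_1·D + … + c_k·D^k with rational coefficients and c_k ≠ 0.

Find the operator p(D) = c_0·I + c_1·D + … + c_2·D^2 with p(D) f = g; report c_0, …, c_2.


c_0 = 1, c_1 = -2, c_2 = 2

D^0 f = (1/2)x^3 - (3/2)x^2 - (4/3)x
D^1 f = (3/2)x^2 - 3x - 4/3
D^2 f = 3x - 3
matching coefficients of g against c_0 f + c_1 Df + … from the top degree down determines the c_i
solution: c_0 = 1, c_1 = -2, c_2 = 2


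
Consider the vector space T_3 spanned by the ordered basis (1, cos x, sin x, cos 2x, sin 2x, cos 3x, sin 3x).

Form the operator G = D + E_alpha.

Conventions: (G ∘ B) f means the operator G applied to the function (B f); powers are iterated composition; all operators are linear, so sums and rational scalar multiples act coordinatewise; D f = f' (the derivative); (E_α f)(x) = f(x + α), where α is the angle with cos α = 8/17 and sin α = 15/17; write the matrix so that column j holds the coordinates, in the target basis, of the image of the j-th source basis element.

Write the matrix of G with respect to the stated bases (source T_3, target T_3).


image of 1: 1
image of cos x: (8/17)cos x - (32/17)sin x
image of sin x: (32/17)cos x + (8/17)sin x
image of cos 2x: -(161/289)cos 2x - (818/289)sin 2x
image of sin 2x: (818/289)cos 2x - (161/289)sin 2x
image of cos 3x: -(4888/4913)cos 3x - (14244/4913)sin 3x
image of sin 3x: (14244/4913)cos 3x - (4888/4913)sin 3x
each image's coordinates form column j of the matrix

the matrix is [[1, 0, 0, 0, 0, 0, 0]; [0, 8/17, 32/17, 0, 0, 0, 0]; [0, -32/17, 8/17, 0, 0, 0, 0]; [0, 0, 0, -161/289, 818/289, 0, 0]; [0, 0, 0, -818/289, -161/289, 0, 0]; [0, 0, 0, 0, 0, -4888/4913, 14244/4913]; [0, 0, 0, 0, 0, -14244/4913, -4888/4913]] (rows listed top to bottom)


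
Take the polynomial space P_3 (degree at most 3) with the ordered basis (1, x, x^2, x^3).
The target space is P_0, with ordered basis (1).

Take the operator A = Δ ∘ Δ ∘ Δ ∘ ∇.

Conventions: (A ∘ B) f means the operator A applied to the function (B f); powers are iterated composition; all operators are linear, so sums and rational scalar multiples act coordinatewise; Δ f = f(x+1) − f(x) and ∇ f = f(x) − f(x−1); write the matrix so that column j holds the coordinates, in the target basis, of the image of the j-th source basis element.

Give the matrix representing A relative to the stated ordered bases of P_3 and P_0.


image of 1: 0
image of x: 0
image of x^2: 0
image of x^3: 0
each image's coordinates form column j of the matrix

the matrix is [[0, 0, 0, 0]] (rows listed top to bottom)


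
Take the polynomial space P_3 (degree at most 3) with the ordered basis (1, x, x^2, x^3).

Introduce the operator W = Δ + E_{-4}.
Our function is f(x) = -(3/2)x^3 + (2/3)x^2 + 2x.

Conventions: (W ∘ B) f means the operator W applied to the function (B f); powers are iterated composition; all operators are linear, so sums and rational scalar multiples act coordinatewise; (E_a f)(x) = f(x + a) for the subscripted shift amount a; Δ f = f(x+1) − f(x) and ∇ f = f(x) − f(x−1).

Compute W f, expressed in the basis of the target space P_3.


the result is g(x) = -(3/2)x^3 + (85/6)x^2 - (157/2)x + 599/6

Δ f = -(9/2)x^2 - (19/6)x + 7/6
E_{-4} f = -(3/2)x^3 + (56/3)x^2 - (226/3)x + 296/3
(Δ + E_{-4}) f = -(3/2)x^3 + (85/6)x^2 - (157/2)x + 599/6
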